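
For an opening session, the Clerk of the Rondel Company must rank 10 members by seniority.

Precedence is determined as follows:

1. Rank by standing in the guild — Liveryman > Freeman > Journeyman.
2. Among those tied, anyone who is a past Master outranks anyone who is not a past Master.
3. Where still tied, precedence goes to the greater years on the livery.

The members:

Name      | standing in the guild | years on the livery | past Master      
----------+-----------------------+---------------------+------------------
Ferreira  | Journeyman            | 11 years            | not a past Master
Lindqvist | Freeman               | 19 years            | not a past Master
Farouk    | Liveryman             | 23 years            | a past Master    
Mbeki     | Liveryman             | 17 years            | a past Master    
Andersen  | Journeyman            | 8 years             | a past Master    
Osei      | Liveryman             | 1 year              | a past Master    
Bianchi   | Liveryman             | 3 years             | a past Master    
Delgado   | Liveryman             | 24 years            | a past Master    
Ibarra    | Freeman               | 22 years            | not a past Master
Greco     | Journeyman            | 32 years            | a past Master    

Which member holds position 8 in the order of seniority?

Greco

By standing in the guild: Delgado, Farouk, Mbeki, Bianchi and Osei (Liveryman); then Ibarra and Lindqvist (Freeman); then Greco, Andersen and Ferreira (Journeyman).
Delgado, Farouk, Mbeki, Bianchi and Osei are each a past Master, so the next rule applies.
Among Delgado, Farouk, Mbeki, Bianchi and Osei, by years on the livery (higher first): Delgado (24 years) before Farouk (23 years) before Mbeki (17 years) before Bianchi (3 years) before Osei (1 year).
Ibarra and Lindqvist are each not a past Master, so the next rule applies.
Among Ibarra and Lindqvist, by years on the livery (higher first): Ibarra (22 years) before Lindqvist (19 years).
Among Greco, Andersen and Ferreira, a past Master before not a past Master: Greco and Andersen (a past Master) before Ferreira (not a past Master).
Among Greco and Andersen, by years on the livery (higher first): Greco (32 years) before Andersen (8 years).
Order: Delgado, Farouk, Mbeki, Bianchi, Osei, Ibarra, Lindqvist, Greco, Andersen, Ferreira.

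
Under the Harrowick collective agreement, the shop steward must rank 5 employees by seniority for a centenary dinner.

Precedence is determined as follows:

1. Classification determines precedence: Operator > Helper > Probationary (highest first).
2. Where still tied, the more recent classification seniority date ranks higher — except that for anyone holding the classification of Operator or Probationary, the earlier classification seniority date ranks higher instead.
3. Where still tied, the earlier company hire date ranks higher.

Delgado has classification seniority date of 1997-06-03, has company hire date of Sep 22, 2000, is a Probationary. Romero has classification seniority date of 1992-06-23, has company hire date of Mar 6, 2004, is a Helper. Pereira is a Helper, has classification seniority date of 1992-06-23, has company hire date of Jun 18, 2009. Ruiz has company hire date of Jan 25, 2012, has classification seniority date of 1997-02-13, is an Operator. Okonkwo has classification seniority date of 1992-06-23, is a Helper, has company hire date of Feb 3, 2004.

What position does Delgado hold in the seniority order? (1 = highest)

5

By classification: Ruiz (Operator); then Okonkwo, Romero and Pereira (Helper); then Delgado (Probationary).
Okonkwo, Romero and Pereira all have classification seniority date 1992-06-23, so the next rule applies.
Among Okonkwo, Romero and Pereira, by company hire date (earlier first): Okonkwo (Feb 3, 2004) before Romero (Mar 6, 2004) before Pereira (Jun 18, 2009).
Order: Ruiz, Okonkwo, Romero, Pereira, Delgado. So position 5.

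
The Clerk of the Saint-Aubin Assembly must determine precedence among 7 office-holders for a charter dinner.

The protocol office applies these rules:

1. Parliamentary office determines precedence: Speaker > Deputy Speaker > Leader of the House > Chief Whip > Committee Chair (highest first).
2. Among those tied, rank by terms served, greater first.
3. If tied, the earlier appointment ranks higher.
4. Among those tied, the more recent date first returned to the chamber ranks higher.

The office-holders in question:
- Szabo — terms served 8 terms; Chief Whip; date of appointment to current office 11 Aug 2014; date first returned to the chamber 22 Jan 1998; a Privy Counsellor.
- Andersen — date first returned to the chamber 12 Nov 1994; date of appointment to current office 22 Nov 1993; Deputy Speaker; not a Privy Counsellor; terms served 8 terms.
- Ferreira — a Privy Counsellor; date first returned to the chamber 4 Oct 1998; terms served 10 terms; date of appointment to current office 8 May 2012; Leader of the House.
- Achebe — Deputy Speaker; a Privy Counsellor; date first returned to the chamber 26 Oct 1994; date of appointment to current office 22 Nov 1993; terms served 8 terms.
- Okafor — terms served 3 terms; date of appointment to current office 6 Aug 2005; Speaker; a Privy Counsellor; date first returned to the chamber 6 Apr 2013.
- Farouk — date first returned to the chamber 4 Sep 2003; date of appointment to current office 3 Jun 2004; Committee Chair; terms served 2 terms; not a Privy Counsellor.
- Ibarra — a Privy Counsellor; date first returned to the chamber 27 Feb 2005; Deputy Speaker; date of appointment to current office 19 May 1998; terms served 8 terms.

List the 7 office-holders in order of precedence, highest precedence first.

Okafor, Andersen, Achebe, Ibarra, Ferreira, Szabo, Farouk

By parliamentary office: Okafor (Speaker); then Andersen, Achebe and Ibarra (Deputy Speaker); then Ferreira (Leader of the House); then Szabo (Chief Whip); then Farouk (Committee Chair).
Andersen, Achebe and Ibarra all have terms served 8 terms, so the next rule applies.
Among Andersen, Achebe and Ibarra, by date of appointment to current office (earlier first): Andersen and Achebe (22 Nov 1993) before Ibarra (19 May 1998).
Among Andersen and Achebe, by date first returned to the chamber (later first): Andersen (12 Nov 1994) before Achebe (26 Oct 1994).
Full order: Okafor, Andersen, Achebe, Ibarra, Ferreira, Szabo, Farouk.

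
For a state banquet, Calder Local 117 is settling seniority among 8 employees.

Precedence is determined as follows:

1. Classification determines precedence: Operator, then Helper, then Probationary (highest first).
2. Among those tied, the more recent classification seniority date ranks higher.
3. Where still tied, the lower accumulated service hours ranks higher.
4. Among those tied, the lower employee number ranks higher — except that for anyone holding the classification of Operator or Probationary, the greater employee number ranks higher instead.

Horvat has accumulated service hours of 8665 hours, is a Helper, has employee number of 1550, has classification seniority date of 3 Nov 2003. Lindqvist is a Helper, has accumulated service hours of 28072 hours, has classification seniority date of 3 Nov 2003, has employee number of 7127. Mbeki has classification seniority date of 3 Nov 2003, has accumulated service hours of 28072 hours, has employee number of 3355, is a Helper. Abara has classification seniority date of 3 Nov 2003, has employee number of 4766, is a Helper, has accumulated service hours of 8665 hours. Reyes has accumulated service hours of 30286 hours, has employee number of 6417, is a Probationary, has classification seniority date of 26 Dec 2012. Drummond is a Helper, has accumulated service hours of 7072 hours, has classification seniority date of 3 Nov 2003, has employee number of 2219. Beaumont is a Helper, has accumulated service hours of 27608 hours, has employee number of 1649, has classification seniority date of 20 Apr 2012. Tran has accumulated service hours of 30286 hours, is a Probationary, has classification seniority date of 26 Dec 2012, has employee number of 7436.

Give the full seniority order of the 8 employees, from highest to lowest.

By classification: Beaumont, Drummond, Horvat, Abara, Mbeki and Lindqvist (Helper); then Tran and Reyes (Probationary).
Among Beaumont, Drummond, Horvat, Abara, Mbeki and Lindqvist, by classification seniority date (later first): Beaumont (20 Apr 2012) before Drummond, Horvat, Abara, Mbeki and Lindqvist (3 Nov 2003).
Among Drummond, Horvat, Abara, Mbeki and Lindqvist, by accumulated service hours (lower first): Drummond (7072 hours) before Horvat and Abara (8665 hours) before Mbeki and Lindqvist (28072 hours).
Among Horvat and Abara, by employee number (lower first): Horvat (1550) before Abara (4766).
Among Mbeki and Lindqvist, by employee number (lower first): Mbeki (3355) before Lindqvist (7127).
Tran and Reyes both have classification seniority date 26 Dec 2012, so the next rule applies.
Tran and Reyes both have accumulated service hours 30286 hours, so the next rule applies.
Among Tran and Reyes, by employee number (higher first) (reversed rule for this group): Tran (7436) before Reyes (6417).
Full order: Beaumont, Drummond, Horvat, Abara, Mbeki, Lindqvist, Tran, Reyes.

Beaumont, Drummond, Horvat, Abara, Mbeki, Lindqvist, Tran, Reyes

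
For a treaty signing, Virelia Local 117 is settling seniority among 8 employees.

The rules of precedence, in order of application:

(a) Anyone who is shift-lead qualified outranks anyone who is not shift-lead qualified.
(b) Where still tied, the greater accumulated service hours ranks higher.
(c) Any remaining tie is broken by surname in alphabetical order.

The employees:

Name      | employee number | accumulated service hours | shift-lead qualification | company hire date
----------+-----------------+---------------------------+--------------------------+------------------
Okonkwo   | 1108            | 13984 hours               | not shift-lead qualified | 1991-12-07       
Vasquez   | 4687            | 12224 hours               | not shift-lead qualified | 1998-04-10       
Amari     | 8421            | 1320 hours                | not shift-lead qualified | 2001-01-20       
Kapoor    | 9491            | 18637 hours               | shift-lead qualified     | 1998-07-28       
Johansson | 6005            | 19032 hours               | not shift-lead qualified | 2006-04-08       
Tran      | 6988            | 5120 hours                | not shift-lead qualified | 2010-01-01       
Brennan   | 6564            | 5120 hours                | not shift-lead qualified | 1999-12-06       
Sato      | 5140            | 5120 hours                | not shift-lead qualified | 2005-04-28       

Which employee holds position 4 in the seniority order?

By the first rule: Kapoor (shift-lead qualified); then Johansson, Okonkwo, Vasquez, Brennan, Sato, Tran and Amari (each not shift-lead qualified).
Among Johansson, Okonkwo, Vasquez, Brennan, Sato, Tran and Amari, by accumulated service hours (higher first): Johansson (19032 hours) before Okonkwo (13984 hours) before Vasquez (12224 hours) before Brennan, Sato and Tran (5120 hours) before Amari (1320 hours).
Among Brennan, Sato and Tran, alphabetically by surname: Brennan before Sato before Tran.
Order: Kapoor, Johansson, Okonkwo, Vasquez, Brennan, Sato, Tran, Amari.

Vasquez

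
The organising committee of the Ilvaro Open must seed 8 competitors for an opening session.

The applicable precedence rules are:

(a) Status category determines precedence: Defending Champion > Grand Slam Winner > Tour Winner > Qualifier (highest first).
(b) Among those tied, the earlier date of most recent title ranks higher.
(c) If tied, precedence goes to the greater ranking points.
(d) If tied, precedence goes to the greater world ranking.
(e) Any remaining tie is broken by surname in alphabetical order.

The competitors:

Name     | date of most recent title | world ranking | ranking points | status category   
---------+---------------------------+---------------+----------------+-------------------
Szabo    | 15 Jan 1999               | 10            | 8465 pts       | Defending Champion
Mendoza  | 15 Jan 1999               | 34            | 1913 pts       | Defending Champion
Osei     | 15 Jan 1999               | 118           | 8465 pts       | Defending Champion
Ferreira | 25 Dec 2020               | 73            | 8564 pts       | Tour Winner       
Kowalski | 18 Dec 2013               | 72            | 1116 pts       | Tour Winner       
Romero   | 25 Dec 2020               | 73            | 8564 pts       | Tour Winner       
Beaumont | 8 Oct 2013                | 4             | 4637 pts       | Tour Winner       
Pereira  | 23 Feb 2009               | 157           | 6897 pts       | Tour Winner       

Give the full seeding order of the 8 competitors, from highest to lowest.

By status category: Osei, Szabo and Mendoza (Defending Champion); then Pereira, Beaumont, Kowalski, Ferreira and Romero (Tour Winner).
Osei, Szabo and Mendoza all have date of most recent title 15 Jan 1999, so the next rule applies.
Among Osei, Szabo and Mendoza, by ranking points (higher first): Osei and Szabo (8465 pts) before Mendoza (1913 pts).
Among Osei and Szabo, by world ranking (higher first): Osei (118) before Szabo (10).
Among Pereira, Beaumont, Kowalski, Ferreira and Romero, by date of most recent title (earlier first): Pereira (23 Feb 2009) before Beaumont (8 Oct 2013) before Kowalski (18 Dec 2013) before Ferreira and Romero (25 Dec 2020).
Ferreira and Romero both have ranking points 8564 pts, so the next rule applies.
Ferreira and Romero both have world ranking 73, so the next rule applies.
Among Ferreira and Romero, alphabetically by surname: Ferreira before Romero.
Full order: Osei, Szabo, Mendoza, Pereira, Beaumont, Kowalski, Ferreira, Romero.

Osei, Szabo, Mendoza, Pereira, Beaumont, Kowalski, Ferreira, Romero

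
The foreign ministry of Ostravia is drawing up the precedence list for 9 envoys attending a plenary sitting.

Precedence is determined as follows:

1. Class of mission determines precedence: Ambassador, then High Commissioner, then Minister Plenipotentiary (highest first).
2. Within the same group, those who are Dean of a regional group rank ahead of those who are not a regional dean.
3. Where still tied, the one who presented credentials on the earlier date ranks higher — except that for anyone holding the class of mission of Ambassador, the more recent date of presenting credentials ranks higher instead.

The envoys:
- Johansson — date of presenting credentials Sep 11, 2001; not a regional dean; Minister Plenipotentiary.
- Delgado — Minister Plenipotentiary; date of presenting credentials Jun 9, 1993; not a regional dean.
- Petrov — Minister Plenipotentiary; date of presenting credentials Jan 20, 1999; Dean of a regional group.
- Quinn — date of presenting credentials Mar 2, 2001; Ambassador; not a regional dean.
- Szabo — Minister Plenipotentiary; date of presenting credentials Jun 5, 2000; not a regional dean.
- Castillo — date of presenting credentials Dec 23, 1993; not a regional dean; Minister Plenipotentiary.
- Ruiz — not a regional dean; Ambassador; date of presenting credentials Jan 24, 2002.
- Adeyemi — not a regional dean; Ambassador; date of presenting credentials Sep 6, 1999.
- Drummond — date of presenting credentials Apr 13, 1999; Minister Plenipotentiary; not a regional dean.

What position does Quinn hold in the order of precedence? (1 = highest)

By class of mission: Ruiz, Quinn and Adeyemi (Ambassador); then Petrov, Delgado, Castillo, Drummond, Szabo and Johansson (Minister Plenipotentiary).
Ruiz, Quinn and Adeyemi are each not a regional dean, so the next rule applies.
Among Ruiz, Quinn and Adeyemi, by date of presenting credentials (later first) (reversed rule for this group): Ruiz (Jan 24, 2002) before Quinn (Mar 2, 2001) before Adeyemi (Sep 6, 1999).
Among Petrov, Delgado, Castillo, Drummond, Szabo and Johansson, Dean of a regional group before not a regional dean: Petrov (Dean of a regional group) before Delgado, Castillo, Drummond, Szabo and Johansson (not a regional dean).
Among Delgado, Castillo, Drummond, Szabo and Johansson, by date of presenting credentials (earlier first): Delgado (Jun 9, 1993) before Castillo (Dec 23, 1993) before Drummond (Apr 13, 1999) before Szabo (Jun 5, 2000) before Johansson (Sep 11, 2001).
Order: Ruiz, Quinn, Adeyemi, Petrov, Delgado, Castillo, Drummond, Szabo, Johansson. So position 2.

2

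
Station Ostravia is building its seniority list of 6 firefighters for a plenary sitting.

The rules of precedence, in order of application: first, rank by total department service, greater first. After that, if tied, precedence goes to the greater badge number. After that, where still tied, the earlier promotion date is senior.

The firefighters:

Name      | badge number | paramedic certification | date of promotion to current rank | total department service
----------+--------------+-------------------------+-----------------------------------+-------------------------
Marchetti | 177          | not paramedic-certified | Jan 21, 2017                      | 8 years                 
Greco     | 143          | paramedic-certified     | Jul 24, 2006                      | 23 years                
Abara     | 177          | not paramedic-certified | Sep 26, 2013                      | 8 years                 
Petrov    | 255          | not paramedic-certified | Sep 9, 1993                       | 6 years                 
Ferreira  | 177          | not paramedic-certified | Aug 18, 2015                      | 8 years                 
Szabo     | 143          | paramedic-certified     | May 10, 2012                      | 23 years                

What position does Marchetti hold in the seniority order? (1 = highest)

By total department service (higher first): Greco and Szabo (both 23 years); then Abara, Ferreira and Marchetti (each 8 years); then Petrov (6 years).
Greco and Szabo both have badge number 143, so the next rule applies.
Among Greco and Szabo, by date of promotion to current rank (earlier first): Greco (Jul 24, 2006) before Szabo (May 10, 2012).
Abara, Ferreira and Marchetti all have badge number 177, so the next rule applies.
Among Abara, Ferreira and Marchetti, by date of promotion to current rank (earlier first): Abara (Sep 26, 2013) before Ferreira (Aug 18, 2015) before Marchetti (Jan 21, 2017).
Order: Greco, Szabo, Abara, Ferreira, Marchetti, Petrov. So position 5.

5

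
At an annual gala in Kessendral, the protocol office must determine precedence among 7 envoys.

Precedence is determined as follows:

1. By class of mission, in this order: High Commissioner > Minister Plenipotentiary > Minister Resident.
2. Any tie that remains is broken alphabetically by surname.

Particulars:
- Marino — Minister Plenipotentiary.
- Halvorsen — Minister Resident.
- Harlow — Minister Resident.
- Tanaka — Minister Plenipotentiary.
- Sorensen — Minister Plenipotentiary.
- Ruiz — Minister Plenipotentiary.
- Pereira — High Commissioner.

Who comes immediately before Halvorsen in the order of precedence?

By class of mission: Pereira (High Commissioner); then Marino, Ruiz, Sorensen and Tanaka (Minister Plenipotentiary); then Halvorsen and Harlow (Minister Resident).
Among Marino, Ruiz, Sorensen and Tanaka, alphabetically by surname: Marino before Ruiz before Sorensen before Tanaka.
Among Halvorsen and Harlow, alphabetically by surname: Halvorsen before Harlow.
Order: Pereira, Marino, Ruiz, Sorensen, Tanaka, Halvorsen, Harlow.

Tanaka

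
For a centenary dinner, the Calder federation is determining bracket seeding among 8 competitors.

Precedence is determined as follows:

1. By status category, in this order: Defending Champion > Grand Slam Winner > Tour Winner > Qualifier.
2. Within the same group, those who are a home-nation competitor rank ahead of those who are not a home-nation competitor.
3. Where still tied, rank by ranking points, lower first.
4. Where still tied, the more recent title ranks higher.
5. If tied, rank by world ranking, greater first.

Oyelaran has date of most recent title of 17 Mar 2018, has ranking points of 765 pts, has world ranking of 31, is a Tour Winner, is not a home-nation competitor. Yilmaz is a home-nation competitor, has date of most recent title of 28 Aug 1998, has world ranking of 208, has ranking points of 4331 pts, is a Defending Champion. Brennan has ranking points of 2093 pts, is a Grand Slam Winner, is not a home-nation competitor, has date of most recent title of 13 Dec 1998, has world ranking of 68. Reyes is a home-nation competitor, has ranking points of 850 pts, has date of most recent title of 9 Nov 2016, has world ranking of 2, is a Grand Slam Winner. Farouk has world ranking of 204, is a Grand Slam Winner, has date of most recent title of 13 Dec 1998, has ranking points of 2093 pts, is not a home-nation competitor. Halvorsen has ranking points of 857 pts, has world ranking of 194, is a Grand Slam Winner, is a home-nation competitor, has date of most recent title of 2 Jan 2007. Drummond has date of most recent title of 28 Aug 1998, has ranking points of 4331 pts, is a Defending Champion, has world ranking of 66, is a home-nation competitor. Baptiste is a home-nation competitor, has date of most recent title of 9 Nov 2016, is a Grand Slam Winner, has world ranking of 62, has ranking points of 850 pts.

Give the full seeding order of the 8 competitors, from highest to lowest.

Yilmaz, Drummond, Baptiste, Reyes, Halvorsen, Farouk, Brennan, Oyelaran

By status category: Yilmaz and Drummond (Defending Champion); then Baptiste, Reyes, Halvorsen, Farouk and Brennan (Grand Slam Winner); then Oyelaran (Tour Winner).
Yilmaz and Drummond are each a home-nation competitor, so the next rule applies.
Yilmaz and Drummond both have ranking points 4331 pts, so the next rule applies.
Yilmaz and Drummond both have date of most recent title 28 Aug 1998, so the next rule applies.
Among Yilmaz and Drummond, by world ranking (higher first): Yilmaz (208) before Drummond (66).
Among Baptiste, Reyes, Halvorsen, Farouk and Brennan, a home-nation competitor before not a home-nation competitor: Baptiste, Reyes and Halvorsen (a home-nation competitor) before Farouk and Brennan (not a home-nation competitor).
Among Baptiste, Reyes and Halvorsen, by ranking points (lower first): Baptiste and Reyes (850 pts) before Halvorsen (857 pts).
Baptiste and Reyes both have date of most recent title 9 Nov 2016, so the next rule applies.
Among Baptiste and Reyes, by world ranking (higher first): Baptiste (62) before Reyes (2).
Farouk and Brennan both have ranking points 2093 pts, so the next rule applies.
Farouk and Brennan both have date of most recent title 13 Dec 1998, so the next rule applies.
Among Farouk and Brennan, by world ranking (higher first): Farouk (204) before Brennan (68).
Full order: Yilmaz, Drummond, Baptiste, Reyes, Halvorsen, Farouk, Brennan, Oyelaran.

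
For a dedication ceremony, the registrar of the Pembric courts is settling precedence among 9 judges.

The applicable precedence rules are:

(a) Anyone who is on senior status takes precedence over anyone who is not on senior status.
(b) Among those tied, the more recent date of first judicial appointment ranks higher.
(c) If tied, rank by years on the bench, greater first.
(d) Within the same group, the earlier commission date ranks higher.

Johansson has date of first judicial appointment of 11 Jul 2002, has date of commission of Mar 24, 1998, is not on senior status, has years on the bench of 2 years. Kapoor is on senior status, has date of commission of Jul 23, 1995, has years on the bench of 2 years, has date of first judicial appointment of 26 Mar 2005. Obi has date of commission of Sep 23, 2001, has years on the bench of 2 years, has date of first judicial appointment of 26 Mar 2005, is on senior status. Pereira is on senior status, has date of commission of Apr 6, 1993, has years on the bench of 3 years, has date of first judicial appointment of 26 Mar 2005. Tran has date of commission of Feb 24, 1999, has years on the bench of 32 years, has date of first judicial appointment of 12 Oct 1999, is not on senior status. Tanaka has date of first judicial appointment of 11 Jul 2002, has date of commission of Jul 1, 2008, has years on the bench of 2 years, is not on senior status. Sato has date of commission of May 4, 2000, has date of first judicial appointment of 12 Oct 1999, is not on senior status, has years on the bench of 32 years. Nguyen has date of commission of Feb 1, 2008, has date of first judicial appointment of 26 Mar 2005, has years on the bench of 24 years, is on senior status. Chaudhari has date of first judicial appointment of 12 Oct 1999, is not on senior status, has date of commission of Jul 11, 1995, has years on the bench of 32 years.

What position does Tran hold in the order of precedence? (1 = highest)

8

By the first rule: Nguyen, Pereira, Kapoor and Obi (each on senior status); then Johansson, Tanaka, Chaudhari, Tran and Sato (each not on senior status).
Nguyen, Pereira, Kapoor and Obi all have date of first judicial appointment 26 Mar 2005, so the next rule applies.
Among Nguyen, Pereira, Kapoor and Obi, by years on the bench (higher first): Nguyen (24 years) before Pereira (3 years) before Kapoor and Obi (2 years).
Among Kapoor and Obi, by date of commission (earlier first): Kapoor (Jul 23, 1995) before Obi (Sep 23, 2001).
Among Johansson, Tanaka, Chaudhari, Tran and Sato, by date of first judicial appointment (later first): Johansson and Tanaka (11 Jul 2002) before Chaudhari, Tran and Sato (12 Oct 1999).
Johansson and Tanaka both have years on the bench 2 years, so the next rule applies.
Among Johansson and Tanaka, by date of commission (earlier first): Johansson (Mar 24, 1998) before Tanaka (Jul 1, 2008).
Chaudhari, Tran and Sato all have years on the bench 32 years, so the next rule applies.
Among Chaudhari, Tran and Sato, by date of commission (earlier first): Chaudhari (Jul 11, 1995) before Tran (Feb 24, 1999) before Sato (May 4, 2000).
Order: Nguyen, Pereira, Kapoor, Obi, Johansson, Tanaka, Chaudhari, Tran, Sato. So position 8.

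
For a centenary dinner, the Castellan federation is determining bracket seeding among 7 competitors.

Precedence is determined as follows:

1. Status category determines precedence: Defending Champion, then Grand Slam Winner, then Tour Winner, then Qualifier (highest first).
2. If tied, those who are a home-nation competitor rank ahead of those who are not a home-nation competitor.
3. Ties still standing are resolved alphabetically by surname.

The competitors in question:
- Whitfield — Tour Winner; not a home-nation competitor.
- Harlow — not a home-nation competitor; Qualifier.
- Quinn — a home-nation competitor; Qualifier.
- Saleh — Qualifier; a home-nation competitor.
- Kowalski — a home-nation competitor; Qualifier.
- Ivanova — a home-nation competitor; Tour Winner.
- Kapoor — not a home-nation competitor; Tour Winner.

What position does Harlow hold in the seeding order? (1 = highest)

By status category: Ivanova, Kapoor and Whitfield (Tour Winner); then Kowalski, Quinn, Saleh and Harlow (Qualifier).
Among Ivanova, Kapoor and Whitfield, a home-nation competitor before not a home-nation competitor: Ivanova (a home-nation competitor) before Kapoor and Whitfield (not a home-nation competitor).
Among Kapoor and Whitfield, alphabetically by surname: Kapoor before Whitfield.
Among Kowalski, Quinn, Saleh and Harlow, a home-nation competitor before not a home-nation competitor: Kowalski, Quinn and Saleh (a home-nation competitor) before Harlow (not a home-nation competitor).
Among Kowalski, Quinn and Saleh, alphabetically by surname: Kowalski before Quinn before Saleh.
Order: Ivanova, Kapoor, Whitfield, Kowalski, Quinn, Saleh, Harlow. So position 7.

7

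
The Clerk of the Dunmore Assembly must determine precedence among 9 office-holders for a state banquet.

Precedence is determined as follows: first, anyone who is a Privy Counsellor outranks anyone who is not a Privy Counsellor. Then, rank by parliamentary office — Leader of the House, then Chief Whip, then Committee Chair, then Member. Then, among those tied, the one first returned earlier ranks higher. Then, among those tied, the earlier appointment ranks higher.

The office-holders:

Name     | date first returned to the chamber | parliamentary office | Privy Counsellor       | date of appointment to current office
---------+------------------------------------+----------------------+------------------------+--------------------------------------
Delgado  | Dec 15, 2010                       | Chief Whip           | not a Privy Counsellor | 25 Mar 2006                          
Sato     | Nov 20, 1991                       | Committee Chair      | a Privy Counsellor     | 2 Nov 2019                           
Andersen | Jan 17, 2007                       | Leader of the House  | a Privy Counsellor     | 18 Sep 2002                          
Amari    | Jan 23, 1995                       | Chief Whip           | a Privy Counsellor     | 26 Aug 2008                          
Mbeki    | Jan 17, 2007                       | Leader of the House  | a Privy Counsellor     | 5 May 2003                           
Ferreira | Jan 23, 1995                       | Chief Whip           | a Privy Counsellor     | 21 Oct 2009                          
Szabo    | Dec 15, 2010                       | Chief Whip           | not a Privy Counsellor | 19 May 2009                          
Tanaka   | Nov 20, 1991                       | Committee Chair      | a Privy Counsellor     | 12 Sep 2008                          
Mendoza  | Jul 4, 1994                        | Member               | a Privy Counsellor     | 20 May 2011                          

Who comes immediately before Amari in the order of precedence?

Mbeki

By the first rule: Andersen, Mbeki, Amari, Ferreira, Tanaka, Sato and Mendoza (each a Privy Counsellor); then Delgado and Szabo (both not a Privy Counsellor).
Among Andersen, Mbeki, Amari, Ferreira, Tanaka, Sato and Mendoza, by parliamentary office: Andersen and Mbeki (Leader of the House) before Amari and Ferreira (Chief Whip) before Tanaka and Sato (Committee Chair) before Mendoza (Member).
Andersen and Mbeki both have date first returned to the chamber Jan 17, 2007, so the next rule applies.
Among Andersen and Mbeki, by date of appointment to current office (earlier first): Andersen (18 Sep 2002) before Mbeki (5 May 2003).
Amari and Ferreira both have date first returned to the chamber Jan 23, 1995, so the next rule applies.
Among Amari and Ferreira, by date of appointment to current office (earlier first): Amari (26 Aug 2008) before Ferreira (21 Oct 2009).
Tanaka and Sato both have date first returned to the chamber Nov 20, 1991, so the next rule applies.
Among Tanaka and Sato, by date of appointment to current office (earlier first): Tanaka (12 Sep 2008) before Sato (2 Nov 2019).
Delgado and Szabo are each Chief Whip, so the next rule applies.
Delgado and Szabo both have date first returned to the chamber Dec 15, 2010, so the next rule applies.
Among Delgado and Szabo, by date of appointment to current office (earlier first): Delgado (25 Mar 2006) before Szabo (19 May 2009).
Order: Andersen, Mbeki, Amari, Ferreira, Tanaka, Sato, Mendoza, Delgado, Szabo.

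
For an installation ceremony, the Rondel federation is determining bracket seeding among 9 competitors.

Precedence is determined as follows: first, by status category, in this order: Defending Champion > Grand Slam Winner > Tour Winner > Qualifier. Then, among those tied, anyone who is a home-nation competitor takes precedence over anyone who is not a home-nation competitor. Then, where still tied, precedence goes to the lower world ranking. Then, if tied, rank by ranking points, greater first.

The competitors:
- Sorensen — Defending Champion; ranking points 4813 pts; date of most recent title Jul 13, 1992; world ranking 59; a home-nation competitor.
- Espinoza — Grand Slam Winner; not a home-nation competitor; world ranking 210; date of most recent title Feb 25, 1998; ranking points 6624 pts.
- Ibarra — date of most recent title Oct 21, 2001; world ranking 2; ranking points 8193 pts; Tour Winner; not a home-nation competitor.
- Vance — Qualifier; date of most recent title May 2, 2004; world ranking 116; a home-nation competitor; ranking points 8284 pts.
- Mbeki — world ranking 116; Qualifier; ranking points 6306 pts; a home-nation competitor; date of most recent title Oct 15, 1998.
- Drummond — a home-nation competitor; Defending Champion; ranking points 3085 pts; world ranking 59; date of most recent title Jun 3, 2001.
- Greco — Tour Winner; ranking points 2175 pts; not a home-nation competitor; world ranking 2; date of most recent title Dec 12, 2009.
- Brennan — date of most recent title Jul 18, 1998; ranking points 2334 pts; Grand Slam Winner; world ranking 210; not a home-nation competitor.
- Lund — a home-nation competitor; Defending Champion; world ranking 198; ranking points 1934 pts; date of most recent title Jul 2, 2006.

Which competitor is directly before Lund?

By status category: Sorensen, Drummond and Lund (Defending Champion); then Espinoza and Brennan (Grand Slam Winner); then Ibarra and Greco (Tour Winner); then Vance and Mbeki (Qualifier).
Sorensen, Drummond and Lund are each a home-nation competitor, so the next rule applies.
Among Sorensen, Drummond and Lund, by world ranking (lower first): Sorensen and Drummond (59) before Lund (198).
Among Sorensen and Drummond, by ranking points (higher first): Sorensen (4813 pts) before Drummond (3085 pts).
Espinoza and Brennan are each not a home-nation competitor, so the next rule applies.
Espinoza and Brennan both have world ranking 210, so the next rule applies.
Among Espinoza and Brennan, by ranking points (higher first): Espinoza (6624 pts) before Brennan (2334 pts).
Ibarra and Greco are each not a home-nation competitor, so the next rule applies.
Ibarra and Greco both have world ranking 2, so the next rule applies.
Among Ibarra and Greco, by ranking points (higher first): Ibarra (8193 pts) before Greco (2175 pts).
Vance and Mbeki are each a home-nation competitor, so the next rule applies.
Vance and Mbeki both have world ranking 116, so the next rule applies.
Among Vance and Mbeki, by ranking points (higher first): Vance (8284 pts) before Mbeki (6306 pts).
Order: Sorensen, Drummond, Lund, Espinoza, Brennan, Ibarra, Greco, Vance, Mbeki.

Drummond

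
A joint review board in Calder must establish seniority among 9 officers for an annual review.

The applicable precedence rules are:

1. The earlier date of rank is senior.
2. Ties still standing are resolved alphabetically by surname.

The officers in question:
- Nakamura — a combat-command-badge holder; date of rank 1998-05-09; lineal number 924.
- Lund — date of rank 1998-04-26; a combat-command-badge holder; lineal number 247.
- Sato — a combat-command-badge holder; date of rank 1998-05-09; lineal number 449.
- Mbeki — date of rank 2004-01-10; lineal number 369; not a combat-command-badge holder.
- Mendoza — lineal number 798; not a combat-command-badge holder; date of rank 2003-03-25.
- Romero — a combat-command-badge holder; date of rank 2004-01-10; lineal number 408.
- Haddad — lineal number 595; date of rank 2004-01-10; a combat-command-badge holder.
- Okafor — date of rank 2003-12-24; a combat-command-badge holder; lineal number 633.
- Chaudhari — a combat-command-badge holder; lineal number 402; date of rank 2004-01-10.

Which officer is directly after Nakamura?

By date of rank (earlier first): Lund (1998-04-26); then Nakamura and Sato (both 1998-05-09); then Mendoza (2003-03-25); then Okafor (2003-12-24); then Chaudhari, Haddad, Mbeki and Romero (each 2004-01-10).
Among Nakamura and Sato, alphabetically by surname: Nakamura before Sato.
Among Chaudhari, Haddad, Mbeki and Romero, alphabetically by surname: Chaudhari before Haddad before Mbeki before Romero.
Order: Lund, Nakamura, Sato, Mendoza, Okafor, Chaudhari, Haddad, Mbeki, Romero.

Sato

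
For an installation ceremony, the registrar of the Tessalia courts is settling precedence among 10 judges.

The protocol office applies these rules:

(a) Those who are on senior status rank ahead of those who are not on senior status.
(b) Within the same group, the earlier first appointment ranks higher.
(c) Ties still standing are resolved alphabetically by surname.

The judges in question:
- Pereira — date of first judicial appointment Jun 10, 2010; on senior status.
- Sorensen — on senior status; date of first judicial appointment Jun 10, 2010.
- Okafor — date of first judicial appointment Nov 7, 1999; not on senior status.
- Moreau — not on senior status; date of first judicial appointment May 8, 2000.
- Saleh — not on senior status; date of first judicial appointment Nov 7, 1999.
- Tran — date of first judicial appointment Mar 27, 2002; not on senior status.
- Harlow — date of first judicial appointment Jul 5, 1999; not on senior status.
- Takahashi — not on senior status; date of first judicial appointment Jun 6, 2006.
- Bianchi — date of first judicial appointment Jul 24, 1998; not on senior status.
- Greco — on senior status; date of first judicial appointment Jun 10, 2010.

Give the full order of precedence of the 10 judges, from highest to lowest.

Greco, Pereira, Sorensen, Bianchi, Harlow, Okafor, Saleh, Moreau, Tran, Takahashi

By the first rule: Greco, Pereira and Sorensen (each on senior status); then Bianchi, Harlow, Okafor, Saleh, Moreau, Tran and Takahashi (each not on senior status).
Greco, Pereira and Sorensen all have date of first judicial appointment Jun 10, 2010, so the next rule applies.
Among Greco, Pereira and Sorensen, alphabetically by surname: Greco before Pereira before Sorensen.
Among Bianchi, Harlow, Okafor, Saleh, Moreau, Tran and Takahashi, by date of first judicial appointment (earlier first): Bianchi (Jul 24, 1998) before Harlow (Jul 5, 1999) before Okafor and Saleh (Nov 7, 1999) before Moreau (May 8, 2000) before Tran (Mar 27, 2002) before Takahashi (Jun 6, 2006).
Among Okafor and Saleh, alphabetically by surname: Okafor before Saleh.
Full order: Greco, Pereira, Sorensen, Bianchi, Harlow, Okafor, Saleh, Moreau, Tran, Takahashi.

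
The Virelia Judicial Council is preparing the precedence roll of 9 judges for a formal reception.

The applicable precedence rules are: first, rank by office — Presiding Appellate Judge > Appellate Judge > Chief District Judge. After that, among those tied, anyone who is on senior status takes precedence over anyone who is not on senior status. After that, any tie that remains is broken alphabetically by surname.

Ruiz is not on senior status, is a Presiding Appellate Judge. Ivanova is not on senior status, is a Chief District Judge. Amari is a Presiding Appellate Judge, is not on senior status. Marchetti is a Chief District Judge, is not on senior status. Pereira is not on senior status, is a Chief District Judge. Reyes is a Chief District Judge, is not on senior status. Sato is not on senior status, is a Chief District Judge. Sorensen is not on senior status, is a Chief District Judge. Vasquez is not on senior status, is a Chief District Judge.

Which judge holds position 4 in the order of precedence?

Marchetti

By office: Amari and Ruiz (Presiding Appellate Judge); then Ivanova, Marchetti, Pereira, Reyes, Sato, Sorensen and Vasquez (Chief District Judge).
Amari and Ruiz are each not on senior status, so the next rule applies.
Among Amari and Ruiz, alphabetically by surname: Amari before Ruiz.
Ivanova, Marchetti, Pereira, Reyes, Sato, Sorensen and Vasquez are each not on senior status, so the next rule applies.
Among Ivanova, Marchetti, Pereira, Reyes, Sato, Sorensen and Vasquez, alphabetically by surname: Ivanova before Marchetti before Pereira before Reyes before Sato before Sorensen before Vasquez.
Order: Amari, Ruiz, Ivanova, Marchetti, Pereira, Reyes, Sato, Sorensen, Vasquez.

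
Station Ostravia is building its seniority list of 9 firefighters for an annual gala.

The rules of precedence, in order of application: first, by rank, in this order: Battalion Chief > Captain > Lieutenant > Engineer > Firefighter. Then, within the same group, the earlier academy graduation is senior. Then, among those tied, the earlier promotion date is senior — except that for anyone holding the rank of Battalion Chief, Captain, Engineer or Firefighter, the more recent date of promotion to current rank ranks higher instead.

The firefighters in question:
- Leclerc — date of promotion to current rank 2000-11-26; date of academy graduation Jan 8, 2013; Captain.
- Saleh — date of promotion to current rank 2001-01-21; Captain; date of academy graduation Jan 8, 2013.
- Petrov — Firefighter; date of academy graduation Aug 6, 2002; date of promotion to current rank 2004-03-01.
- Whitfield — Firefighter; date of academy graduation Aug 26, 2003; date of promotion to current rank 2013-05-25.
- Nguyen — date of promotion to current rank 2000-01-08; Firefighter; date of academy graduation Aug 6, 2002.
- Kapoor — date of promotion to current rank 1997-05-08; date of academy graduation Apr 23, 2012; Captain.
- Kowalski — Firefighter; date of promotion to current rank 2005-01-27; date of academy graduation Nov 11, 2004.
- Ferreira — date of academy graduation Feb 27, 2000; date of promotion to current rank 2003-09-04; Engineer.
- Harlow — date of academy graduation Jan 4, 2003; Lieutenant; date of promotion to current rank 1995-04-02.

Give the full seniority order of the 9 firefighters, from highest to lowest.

Kapoor, Saleh, Leclerc, Harlow, Ferreira, Petrov, Nguyen, Whitfield, Kowalski

By rank: Kapoor, Saleh and Leclerc (Captain); then Harlow (Lieutenant); then Ferreira (Engineer); then Petrov, Nguyen, Whitfield and Kowalski (Firefighter).
Among Kapoor, Saleh and Leclerc, by date of academy graduation (earlier first): Kapoor (Apr 23, 2012) before Saleh and Leclerc (Jan 8, 2013).
Among Saleh and Leclerc, by date of promotion to current rank (later first) (reversed rule for this group): Saleh (2001-01-21) before Leclerc (2000-11-26).
Among Petrov, Nguyen, Whitfield and Kowalski, by date of academy graduation (earlier first): Petrov and Nguyen (Aug 6, 2002) before Whitfield (Aug 26, 2003) before Kowalski (Nov 11, 2004).
Among Petrov and Nguyen, by date of promotion to current rank (later first) (reversed rule for this group): Petrov (2004-03-01) before Nguyen (2000-01-08).
Full order: Kapoor, Saleh, Leclerc, Harlow, Ferreira, Petrov, Nguyen, Whitfield, Kowalski.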